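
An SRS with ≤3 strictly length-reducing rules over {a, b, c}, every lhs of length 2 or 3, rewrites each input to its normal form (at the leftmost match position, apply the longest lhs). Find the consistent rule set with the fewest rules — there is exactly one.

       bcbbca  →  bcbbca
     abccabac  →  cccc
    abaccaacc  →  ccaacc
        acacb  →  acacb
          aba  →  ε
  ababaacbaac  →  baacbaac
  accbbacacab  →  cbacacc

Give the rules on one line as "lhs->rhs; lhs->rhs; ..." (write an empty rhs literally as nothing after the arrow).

ab->c; aba->; ccb->b

  | bcbbca
  | abccabac => cccabac => cccc
  | abaccaacc => ccaacc
  | acacb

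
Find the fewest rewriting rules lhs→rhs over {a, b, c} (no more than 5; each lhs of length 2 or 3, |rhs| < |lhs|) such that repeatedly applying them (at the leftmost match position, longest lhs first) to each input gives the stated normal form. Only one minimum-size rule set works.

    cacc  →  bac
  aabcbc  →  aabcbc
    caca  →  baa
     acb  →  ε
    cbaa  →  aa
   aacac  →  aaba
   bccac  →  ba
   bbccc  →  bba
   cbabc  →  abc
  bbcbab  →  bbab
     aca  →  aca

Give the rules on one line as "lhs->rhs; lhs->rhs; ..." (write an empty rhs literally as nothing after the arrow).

acb->; cac->ba; cba->a; ccc->a

  | cacc => bac
  | aabcbc
  | caca => baa
  | acb => ε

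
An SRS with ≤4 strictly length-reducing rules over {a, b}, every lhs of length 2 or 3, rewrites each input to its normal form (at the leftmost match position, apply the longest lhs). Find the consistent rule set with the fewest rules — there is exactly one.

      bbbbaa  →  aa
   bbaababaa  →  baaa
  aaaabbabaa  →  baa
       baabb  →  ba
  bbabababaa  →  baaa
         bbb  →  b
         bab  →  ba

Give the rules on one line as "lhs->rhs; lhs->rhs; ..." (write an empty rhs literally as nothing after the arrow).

  | bbbbaa => bbaa => aa
  | bbaababaa => aababaa => ababaa => babaa => baaa
  | aaaabbabaa => aaabbabaa => aabbabaa => abbabaa => bbabaa => abaa => baa
  | baabb => babb => bab => ba

ab->b; bab->ba; bb->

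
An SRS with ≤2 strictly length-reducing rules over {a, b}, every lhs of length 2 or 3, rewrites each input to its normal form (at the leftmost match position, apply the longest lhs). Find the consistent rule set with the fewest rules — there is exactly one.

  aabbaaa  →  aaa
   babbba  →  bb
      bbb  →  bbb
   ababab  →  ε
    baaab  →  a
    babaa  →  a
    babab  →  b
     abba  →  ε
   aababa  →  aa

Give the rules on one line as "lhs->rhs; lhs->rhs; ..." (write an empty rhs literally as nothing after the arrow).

  | aabbaaa => abaaa => aaa
  | babbba => bbba => bb
  | bbb
  | ababab => abab => ab => ε

ab->; ba->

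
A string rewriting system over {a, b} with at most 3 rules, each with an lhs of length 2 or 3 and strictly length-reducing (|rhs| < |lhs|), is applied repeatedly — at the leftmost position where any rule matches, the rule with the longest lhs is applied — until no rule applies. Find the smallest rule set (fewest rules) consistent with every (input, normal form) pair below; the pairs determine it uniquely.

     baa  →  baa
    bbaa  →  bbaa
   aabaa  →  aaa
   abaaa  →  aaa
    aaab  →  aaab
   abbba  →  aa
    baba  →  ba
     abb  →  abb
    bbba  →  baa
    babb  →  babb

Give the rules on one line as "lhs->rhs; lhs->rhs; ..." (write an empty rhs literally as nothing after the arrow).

  | baa
  | bbaa
  | aabaa => aaa
  | abaaa => aaa

aba->a; bbb->ba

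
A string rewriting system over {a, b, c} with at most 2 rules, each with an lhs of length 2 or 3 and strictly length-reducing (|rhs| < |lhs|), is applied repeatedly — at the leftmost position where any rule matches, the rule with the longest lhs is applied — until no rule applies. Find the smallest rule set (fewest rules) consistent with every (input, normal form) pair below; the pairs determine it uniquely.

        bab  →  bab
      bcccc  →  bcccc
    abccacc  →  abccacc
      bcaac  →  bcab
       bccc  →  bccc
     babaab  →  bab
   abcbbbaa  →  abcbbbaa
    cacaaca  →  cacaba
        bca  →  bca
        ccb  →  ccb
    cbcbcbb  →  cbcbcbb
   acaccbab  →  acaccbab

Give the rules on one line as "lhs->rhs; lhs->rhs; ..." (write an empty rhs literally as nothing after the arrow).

aab->; aac->ab

  | bab
  | bcccc
  | abccacc
  | bcaac => bcab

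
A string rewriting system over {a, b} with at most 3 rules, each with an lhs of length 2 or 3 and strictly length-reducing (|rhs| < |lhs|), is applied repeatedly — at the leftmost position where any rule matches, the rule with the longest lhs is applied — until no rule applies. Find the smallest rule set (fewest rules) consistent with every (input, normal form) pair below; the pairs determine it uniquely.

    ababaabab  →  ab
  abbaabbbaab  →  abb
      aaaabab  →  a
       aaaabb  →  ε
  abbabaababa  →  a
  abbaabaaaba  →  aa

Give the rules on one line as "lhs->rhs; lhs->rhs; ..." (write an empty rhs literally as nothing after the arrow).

  | ababaabab => abaabab => aabab => ab
  | abbaabbbaab => ababbbaab => abbbaab => abbab => abb
  | aaaabab => aaab => a
  | aaaabb => aab => ε

aab->; ba->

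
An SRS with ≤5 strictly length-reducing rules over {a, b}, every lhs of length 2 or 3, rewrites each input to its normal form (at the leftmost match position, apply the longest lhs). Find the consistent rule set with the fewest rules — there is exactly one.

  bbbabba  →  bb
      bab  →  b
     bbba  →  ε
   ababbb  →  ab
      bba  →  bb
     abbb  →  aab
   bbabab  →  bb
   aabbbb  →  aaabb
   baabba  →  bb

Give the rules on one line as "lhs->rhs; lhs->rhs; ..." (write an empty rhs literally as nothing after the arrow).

aba->; ba->b; bab->b; bbb->ab

  | bbbabba => ababba => bba => bb
  | bab => b
  | bbba => aba => ε
  | ababbb => bbb => ab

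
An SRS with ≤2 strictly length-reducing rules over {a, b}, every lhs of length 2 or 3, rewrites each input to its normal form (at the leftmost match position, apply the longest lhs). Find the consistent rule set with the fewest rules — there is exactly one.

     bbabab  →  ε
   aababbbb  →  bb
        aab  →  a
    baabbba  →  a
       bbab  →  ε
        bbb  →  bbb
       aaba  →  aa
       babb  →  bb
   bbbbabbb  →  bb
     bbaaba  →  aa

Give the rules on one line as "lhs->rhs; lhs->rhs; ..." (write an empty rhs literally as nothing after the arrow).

ab->; bba->a

  | bbabab => abab => ab => ε
  | aababbbb => aabbbb => abbb => bb
  | aab => a
  | baabbba => babba => bba => a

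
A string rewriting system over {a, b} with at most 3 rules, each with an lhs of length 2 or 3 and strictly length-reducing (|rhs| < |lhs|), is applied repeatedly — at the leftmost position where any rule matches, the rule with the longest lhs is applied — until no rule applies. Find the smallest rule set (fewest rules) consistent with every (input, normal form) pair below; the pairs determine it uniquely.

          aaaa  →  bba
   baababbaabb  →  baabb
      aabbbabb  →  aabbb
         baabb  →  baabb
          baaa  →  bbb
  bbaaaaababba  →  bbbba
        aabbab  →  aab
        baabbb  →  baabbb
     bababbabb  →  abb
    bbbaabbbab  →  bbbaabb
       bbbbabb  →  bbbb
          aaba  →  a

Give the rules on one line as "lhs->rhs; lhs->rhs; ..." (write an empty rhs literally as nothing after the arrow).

aaa->bb; aba->; bab->

  | aaaa => bba
  | baababbaabb => babbaabb => baabb
  | aabbbabb => aabbb
  | baabb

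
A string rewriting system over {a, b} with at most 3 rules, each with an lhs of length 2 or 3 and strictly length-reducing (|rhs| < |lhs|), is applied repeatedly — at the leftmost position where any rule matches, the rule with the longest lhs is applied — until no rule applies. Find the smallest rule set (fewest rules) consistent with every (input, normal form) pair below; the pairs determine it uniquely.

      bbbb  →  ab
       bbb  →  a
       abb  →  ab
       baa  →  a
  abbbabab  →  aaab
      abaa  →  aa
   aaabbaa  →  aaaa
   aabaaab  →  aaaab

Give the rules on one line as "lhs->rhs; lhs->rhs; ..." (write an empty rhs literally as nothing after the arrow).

  | bbbb => ab
  | bbb => a
  | abb => ab
  | baa => a

ba->; bb->b; bbb->a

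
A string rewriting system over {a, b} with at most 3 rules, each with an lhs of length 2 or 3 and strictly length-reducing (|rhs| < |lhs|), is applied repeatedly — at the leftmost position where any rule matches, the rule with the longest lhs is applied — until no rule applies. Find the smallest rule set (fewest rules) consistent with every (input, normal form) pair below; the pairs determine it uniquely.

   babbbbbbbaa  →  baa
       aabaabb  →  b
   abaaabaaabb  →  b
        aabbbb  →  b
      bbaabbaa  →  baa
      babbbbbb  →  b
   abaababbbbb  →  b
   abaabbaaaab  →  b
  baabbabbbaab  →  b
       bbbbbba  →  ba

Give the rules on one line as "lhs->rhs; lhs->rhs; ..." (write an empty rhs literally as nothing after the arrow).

  | babbbbbbbaa => bbbbbbbbaa => bbbbbbbaa => bbbbbbaa => bbbbbaa => bbbbaa => bbbaa => bbaa => baa
  | aabaabb => abaabb => baabb => babb => bbb => bb => b
  | abaaabaaabb => baaabaaabb => baabaaabb => babaaabb => bbaaabb => baaabb => baabb => babb => bbb => bb => b
  | aabbbb => abbbb => bbbb => bbb => bb => b

ab->b; bb->b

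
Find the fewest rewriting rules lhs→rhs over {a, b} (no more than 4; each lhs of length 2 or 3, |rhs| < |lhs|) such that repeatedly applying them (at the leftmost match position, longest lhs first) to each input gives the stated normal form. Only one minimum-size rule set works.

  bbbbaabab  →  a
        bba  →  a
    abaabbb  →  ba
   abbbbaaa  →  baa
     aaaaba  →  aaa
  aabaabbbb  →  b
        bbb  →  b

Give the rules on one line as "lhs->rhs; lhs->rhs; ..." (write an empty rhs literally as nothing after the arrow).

  | bbbbaabab => bbaabab => aabab => abb => ab => a
  | bba => a
  | abaabbb => babbb => babb => bab => ba
  | abbbbaaa => abbbaaa => abbaaa => abaaa => baa

ab->a; aba->b; bb->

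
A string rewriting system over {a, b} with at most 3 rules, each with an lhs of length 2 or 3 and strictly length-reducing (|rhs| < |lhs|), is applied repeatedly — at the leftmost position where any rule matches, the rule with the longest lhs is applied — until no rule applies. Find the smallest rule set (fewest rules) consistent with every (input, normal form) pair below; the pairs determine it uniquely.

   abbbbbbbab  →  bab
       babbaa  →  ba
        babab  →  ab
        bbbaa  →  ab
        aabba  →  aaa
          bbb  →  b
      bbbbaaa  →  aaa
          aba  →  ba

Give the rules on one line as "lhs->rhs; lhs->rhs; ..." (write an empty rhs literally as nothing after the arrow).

aba->ba; baa->ab; bb->

  | abbbbbbbab => abbbbbab => abbbab => abab => bab
  | babbaa => baaa => aba => ba
  | babab => bbab => ab
  | bbbaa => baa => ab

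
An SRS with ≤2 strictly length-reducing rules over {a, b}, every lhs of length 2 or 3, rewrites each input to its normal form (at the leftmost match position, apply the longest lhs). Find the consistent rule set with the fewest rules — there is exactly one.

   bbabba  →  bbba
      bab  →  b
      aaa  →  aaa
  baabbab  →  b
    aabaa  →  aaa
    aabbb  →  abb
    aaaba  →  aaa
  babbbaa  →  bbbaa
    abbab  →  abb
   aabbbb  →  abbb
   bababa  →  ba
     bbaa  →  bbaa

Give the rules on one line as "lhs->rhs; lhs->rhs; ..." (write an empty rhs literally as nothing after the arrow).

aab->a; bab->b

  | bbabba => bbba
  | bab => b
  | aaa
  | baabbab => babab => bab => b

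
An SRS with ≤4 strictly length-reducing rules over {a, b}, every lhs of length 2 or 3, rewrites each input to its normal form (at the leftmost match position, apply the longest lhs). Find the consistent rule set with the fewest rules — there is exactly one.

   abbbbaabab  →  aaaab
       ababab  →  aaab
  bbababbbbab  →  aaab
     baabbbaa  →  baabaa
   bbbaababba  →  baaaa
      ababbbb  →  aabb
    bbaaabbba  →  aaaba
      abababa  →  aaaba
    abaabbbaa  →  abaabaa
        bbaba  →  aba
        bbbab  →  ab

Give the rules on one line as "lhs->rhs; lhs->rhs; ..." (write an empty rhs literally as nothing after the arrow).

bab->ab; bba->a; bbb->b

  | abbbbaabab => abbaabab => aaabab => aaaab
  | ababab => aabab => aaab
  | bbababbbbab => ababbbbab => aabbbbab => aabbab => aaab
  | baabbbaa => baabaa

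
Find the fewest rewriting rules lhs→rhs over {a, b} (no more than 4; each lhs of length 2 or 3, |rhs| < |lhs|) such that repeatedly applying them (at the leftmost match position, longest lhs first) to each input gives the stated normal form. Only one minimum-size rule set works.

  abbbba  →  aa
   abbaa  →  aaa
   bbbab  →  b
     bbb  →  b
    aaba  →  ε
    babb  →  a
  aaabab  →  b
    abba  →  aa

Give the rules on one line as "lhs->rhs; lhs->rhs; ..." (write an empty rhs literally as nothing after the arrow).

ab->b; ba->; bb->a

  | abbbba => bbbba => abba => bba => aa
  | abbaa => bbaa => aaa
  | bbbab => abab => bab => b
  | bbb => ab => b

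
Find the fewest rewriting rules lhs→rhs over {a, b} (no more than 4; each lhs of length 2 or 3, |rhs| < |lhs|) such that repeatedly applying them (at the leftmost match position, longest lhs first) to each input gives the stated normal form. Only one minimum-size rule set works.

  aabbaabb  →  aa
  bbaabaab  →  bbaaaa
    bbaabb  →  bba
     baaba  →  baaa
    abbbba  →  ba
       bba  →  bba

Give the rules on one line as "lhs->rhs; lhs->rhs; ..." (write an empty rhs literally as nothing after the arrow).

  | aabbaabb => abaabb => aaabb => aab => aa
  | bbaabaab => bbaaaab => bbaaaa
  | bbaabb => bbab => bba
  | baaba => baaa

ab->a; abb->b; bbb->b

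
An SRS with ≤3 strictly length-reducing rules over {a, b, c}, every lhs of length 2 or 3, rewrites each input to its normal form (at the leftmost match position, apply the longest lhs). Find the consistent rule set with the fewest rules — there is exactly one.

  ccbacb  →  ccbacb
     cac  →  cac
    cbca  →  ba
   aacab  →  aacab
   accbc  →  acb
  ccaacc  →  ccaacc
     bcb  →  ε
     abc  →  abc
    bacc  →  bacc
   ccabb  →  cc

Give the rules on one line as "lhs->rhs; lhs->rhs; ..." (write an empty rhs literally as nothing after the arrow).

  | ccbacb
  | cac
  | cbca => ba
  | aacab

abb->; bcb->; cbc->b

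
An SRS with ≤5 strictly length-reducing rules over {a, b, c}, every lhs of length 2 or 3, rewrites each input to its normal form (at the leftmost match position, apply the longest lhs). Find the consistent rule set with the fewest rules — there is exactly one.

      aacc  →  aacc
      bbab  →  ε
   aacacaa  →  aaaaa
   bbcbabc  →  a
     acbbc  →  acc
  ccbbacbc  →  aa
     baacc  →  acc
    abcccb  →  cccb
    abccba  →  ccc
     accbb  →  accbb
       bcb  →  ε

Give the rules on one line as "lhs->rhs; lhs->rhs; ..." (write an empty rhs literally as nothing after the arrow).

ab->; ba->c; bc->a; ca->a

  | aacc
  | bbab => bcb => ab => ε
  | aacacaa => aaacaa => aaaaa
  | bbcbabc => bababc => cbabc => ccbc => cca => ca => a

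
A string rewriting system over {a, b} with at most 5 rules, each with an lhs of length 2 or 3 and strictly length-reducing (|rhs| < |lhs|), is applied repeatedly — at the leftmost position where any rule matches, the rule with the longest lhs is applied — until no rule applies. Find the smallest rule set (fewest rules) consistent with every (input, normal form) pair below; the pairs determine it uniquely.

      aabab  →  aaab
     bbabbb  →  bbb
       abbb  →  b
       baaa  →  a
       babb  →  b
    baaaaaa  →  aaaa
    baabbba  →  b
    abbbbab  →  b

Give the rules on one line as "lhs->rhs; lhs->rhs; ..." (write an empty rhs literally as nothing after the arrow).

aba->aa; abb->; baa->; bba->

  | aabab => aaab
  | bbabbb => bbb
  | abbb => b
  | baaa => a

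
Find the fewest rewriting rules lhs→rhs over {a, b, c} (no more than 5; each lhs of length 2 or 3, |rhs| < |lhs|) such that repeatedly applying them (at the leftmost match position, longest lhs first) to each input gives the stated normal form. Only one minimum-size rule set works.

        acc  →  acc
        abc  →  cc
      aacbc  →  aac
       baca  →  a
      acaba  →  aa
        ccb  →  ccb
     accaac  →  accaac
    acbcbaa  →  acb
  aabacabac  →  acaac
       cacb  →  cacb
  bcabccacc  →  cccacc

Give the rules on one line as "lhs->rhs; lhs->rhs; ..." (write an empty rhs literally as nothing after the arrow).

ab->c; ba->b; bc->; cab->

  | acc
  | abc => cc
  | aacbc => aac
  | baca => bca => a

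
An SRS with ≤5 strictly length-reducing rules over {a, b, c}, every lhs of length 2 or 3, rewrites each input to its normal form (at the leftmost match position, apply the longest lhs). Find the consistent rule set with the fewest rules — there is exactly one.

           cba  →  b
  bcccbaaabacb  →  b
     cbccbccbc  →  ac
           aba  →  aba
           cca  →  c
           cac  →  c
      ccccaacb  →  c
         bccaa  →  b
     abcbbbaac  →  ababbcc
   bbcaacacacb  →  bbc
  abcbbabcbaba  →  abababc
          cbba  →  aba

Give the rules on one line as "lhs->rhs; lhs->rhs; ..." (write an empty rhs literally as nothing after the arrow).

aa->b; baa->bc; ca->; cb->a

  | cba => aa => b
  | bcccbaaabacb => bccaaaabacb => bcaaabacb => baabacb => bcbacb => baacb => bccb => bca => b
  | cbccbccbc => accbccbc => acaccbc => accbc => acac => ac
  | aba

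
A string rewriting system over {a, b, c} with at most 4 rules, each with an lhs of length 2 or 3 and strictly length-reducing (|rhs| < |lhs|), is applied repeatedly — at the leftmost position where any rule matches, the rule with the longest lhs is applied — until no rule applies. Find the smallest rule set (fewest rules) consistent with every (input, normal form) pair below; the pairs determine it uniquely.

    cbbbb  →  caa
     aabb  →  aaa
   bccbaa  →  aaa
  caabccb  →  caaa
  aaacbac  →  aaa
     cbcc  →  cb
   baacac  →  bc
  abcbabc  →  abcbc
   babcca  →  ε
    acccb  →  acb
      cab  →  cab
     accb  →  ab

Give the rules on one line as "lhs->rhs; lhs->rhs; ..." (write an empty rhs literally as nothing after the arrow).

aca->b; ba->; bb->a; cc->

  | cbbbb => cabb => caa
  | aabb => aaa
  | bccbaa => bbaa => aaa
  | caabccb => caabb => caaa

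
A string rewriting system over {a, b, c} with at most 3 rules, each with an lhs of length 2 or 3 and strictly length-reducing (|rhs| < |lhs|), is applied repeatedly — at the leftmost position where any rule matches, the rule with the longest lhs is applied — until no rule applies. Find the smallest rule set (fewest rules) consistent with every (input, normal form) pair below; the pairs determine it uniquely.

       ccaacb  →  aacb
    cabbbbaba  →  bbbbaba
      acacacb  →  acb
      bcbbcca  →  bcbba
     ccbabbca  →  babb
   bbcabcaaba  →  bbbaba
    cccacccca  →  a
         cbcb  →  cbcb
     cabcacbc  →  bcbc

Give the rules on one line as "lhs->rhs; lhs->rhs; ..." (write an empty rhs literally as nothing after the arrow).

  | ccaacb => aacb
  | cabbbbaba => bbbbaba
  | acacacb => acacb => acb
  | bcbbcca => bcbba

ca->; cc->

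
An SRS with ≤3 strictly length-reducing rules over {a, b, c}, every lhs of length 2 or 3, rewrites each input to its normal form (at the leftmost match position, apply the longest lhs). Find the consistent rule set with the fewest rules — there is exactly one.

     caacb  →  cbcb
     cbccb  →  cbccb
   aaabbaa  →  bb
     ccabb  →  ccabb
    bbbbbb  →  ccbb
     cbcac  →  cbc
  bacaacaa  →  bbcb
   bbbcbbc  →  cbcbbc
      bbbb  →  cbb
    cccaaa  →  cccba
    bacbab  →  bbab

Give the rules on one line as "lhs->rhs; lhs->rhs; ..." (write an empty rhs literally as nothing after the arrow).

aa->b; ac->; bbb->cb

  | caacb => cbcb
  | cbccb
  | aaabbaa => babbaa => babbb => bacb => bb
  | ccabb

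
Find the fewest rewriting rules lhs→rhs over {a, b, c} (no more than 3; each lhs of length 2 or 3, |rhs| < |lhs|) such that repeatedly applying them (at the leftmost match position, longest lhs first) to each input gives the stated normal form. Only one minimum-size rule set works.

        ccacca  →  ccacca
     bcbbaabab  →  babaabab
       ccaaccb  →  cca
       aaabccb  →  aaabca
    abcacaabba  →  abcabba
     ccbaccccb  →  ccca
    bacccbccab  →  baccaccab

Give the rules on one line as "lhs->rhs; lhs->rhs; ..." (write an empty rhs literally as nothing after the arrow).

caa->; cb->a

  | ccacca
  | bcbbaabab => babaabab
  | ccaaccb => cccb => cca
  | aaabccb => aaabca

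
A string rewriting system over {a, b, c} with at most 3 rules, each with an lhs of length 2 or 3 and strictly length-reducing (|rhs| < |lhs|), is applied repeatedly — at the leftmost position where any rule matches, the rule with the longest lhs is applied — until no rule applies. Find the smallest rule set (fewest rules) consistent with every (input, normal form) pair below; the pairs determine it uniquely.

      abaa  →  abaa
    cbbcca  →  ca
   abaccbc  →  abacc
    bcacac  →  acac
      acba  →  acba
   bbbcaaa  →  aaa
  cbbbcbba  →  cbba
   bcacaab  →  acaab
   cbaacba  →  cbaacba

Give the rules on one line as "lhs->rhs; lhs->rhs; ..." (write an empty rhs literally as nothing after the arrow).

bbb->b; bc->

  | abaa
  | cbbcca => cbca => ca
  | abaccbc => abacc
  | bcacac => acac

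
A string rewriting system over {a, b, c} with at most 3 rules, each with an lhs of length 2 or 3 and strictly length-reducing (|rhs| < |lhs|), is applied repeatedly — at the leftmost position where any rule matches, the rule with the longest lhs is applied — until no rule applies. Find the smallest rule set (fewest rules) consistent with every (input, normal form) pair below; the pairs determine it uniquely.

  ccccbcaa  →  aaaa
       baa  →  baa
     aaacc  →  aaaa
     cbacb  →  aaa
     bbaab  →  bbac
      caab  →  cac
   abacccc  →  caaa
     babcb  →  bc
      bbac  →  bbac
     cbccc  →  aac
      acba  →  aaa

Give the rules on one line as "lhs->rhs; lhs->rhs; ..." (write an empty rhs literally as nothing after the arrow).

ab->c; cb->a; cc->a

  | ccccbcaa => accbcaa => aabcaa => accaa => aaaa
  | baa
  | aaacc => aaaa
  | cbacb => aacb => aaa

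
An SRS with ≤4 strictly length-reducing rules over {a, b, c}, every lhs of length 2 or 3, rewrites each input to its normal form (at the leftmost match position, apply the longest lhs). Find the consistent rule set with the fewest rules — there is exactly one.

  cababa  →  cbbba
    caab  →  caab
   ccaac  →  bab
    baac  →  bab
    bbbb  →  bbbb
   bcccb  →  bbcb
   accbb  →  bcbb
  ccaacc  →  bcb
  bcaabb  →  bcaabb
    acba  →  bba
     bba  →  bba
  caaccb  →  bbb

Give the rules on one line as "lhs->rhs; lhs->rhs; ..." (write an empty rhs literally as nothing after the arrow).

  | cababa => cbbba
  | caab
  | ccaac => baac => bab
  | baac => bab

aba->bb; abc->cb; ac->b; cc->b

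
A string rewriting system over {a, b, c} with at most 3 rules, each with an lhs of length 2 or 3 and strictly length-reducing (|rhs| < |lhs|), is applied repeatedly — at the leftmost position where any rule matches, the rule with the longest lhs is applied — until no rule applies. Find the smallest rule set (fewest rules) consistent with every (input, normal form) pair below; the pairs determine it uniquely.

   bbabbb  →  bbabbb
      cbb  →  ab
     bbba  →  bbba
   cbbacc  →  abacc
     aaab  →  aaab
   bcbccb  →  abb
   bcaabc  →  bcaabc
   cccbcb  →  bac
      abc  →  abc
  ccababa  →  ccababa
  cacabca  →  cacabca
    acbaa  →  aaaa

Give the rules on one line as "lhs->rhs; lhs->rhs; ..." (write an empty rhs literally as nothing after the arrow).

  | bbabbb
  | cbb => ab
  | bbba
  | cbbacc => abacc

bcb->ac; cb->a; ccc->b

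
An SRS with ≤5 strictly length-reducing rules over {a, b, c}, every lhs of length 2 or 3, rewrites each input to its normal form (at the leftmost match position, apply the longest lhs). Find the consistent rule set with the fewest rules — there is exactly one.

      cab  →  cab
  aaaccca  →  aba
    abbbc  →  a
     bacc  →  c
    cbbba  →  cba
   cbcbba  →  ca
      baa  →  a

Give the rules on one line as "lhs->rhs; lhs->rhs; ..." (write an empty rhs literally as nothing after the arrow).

ac->b; baa->a; bb->; bc->

  | cab
  | aaaccca => aabcca => aaca => aba
  | abbbc => abc => a
  | bacc => bbc => c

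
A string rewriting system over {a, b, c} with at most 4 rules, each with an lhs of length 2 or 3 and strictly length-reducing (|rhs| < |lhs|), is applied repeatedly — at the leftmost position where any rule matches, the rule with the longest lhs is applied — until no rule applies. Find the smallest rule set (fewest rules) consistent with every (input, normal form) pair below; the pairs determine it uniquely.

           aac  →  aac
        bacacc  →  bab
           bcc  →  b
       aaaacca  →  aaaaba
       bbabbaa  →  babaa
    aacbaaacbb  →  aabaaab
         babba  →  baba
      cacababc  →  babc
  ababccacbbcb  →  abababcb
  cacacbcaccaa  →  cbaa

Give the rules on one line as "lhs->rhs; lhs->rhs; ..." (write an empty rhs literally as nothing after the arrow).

acb->ab; bb->b; ca->; cc->b

  | aac
  | bacacc => bacc => bab
  | bcc => bb => b
  | aaaacca => aaaaba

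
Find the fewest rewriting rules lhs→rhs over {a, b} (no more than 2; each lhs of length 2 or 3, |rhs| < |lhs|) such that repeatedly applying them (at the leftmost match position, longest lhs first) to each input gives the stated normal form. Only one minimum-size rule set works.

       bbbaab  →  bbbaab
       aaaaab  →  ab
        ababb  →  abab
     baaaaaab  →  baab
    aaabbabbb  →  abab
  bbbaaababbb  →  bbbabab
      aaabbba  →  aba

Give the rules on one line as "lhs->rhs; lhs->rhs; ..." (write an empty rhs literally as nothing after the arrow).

aaa->a; abb->ab

  | bbbaab
  | aaaaab => aaab => ab
  | ababb => abab
  | baaaaaab => baaaab => baab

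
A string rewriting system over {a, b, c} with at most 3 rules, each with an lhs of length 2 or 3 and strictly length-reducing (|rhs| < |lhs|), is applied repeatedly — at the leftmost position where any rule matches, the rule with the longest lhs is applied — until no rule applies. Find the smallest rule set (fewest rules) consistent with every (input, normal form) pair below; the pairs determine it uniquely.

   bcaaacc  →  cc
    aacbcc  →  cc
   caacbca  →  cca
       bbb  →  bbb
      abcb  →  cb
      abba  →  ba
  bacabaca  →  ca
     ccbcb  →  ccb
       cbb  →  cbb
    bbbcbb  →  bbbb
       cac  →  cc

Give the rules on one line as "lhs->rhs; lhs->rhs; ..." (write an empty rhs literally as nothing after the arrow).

  | bcaaacc => aaacc => aacc => acc => cc
  | aacbcc => acbcc => cbcc => cc
  | caacbca => cacbca => ccbca => cca
  | bbb

ab->; ac->c; bc->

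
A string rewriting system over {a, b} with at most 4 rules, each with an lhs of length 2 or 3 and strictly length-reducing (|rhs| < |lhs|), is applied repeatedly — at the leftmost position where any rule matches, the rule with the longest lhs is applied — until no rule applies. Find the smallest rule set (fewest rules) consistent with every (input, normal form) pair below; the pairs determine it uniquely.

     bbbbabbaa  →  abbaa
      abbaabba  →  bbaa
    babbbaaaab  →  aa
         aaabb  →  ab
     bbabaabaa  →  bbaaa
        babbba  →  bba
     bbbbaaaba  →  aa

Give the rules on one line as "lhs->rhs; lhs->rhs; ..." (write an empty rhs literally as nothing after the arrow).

  | bbbbabbaa => abbabbaa => abbaa
  | abbaabba => abbbaba => aababa => baaba => bbaa
  | babbbaaaab => bbaaaab => bbaaba => bbbaa => abaa => aa
  | aaabb => abab => ab

aab->ba; aba->a; bab->; bbb->ab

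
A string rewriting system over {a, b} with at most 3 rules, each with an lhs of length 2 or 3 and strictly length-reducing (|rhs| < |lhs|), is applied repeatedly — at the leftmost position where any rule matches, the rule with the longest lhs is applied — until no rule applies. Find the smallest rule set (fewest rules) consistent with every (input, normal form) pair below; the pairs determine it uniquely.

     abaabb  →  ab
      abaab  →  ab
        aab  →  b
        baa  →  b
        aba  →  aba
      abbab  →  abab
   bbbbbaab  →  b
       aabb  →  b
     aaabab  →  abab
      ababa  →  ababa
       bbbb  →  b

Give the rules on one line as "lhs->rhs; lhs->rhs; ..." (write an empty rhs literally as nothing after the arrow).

  | abaabb => abbb => abb => ab
  | abaab => abb => ab
  | aab => b
  | baa => b

aa->; bb->b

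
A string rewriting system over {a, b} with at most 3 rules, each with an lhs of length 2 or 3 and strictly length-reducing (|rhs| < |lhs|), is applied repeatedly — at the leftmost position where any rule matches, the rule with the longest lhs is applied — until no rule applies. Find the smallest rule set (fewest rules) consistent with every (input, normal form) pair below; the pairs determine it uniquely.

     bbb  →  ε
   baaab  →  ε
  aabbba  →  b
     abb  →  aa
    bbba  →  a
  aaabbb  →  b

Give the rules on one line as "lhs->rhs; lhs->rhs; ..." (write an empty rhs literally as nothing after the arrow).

  | bbb => ε
  | baaab => bbb => ε
  | aabbba => aaa => b
  | abb => aa

aaa->b; bb->a; bbb->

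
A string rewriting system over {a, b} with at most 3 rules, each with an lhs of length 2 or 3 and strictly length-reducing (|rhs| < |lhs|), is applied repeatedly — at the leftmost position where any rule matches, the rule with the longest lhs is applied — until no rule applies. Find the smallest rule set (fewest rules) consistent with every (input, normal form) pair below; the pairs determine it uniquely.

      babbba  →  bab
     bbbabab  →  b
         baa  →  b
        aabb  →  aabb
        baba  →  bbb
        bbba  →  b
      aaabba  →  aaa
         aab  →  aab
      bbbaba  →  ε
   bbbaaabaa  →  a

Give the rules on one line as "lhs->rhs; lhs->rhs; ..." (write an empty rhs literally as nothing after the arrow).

aba->bb; baa->b; bba->

  | babbba => bab
  | bbbabab => bbab => b
  | baa => b
  | aabb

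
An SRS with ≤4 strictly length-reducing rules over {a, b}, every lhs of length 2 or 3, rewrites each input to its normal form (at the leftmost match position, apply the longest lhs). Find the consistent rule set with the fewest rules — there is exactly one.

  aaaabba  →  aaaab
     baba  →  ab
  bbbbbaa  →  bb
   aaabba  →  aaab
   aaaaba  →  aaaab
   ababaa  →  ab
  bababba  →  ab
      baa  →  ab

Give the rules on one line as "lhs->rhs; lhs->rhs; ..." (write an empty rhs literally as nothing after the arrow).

abb->ba; ba->b; baa->ab; bba->ab

  | aaaabba => aaabaa => aaaab
  | baba => bba => ab
  | bbbbbaa => bbbaba => babba => bbba => bab => bb
  | aaabba => aabaa => aaab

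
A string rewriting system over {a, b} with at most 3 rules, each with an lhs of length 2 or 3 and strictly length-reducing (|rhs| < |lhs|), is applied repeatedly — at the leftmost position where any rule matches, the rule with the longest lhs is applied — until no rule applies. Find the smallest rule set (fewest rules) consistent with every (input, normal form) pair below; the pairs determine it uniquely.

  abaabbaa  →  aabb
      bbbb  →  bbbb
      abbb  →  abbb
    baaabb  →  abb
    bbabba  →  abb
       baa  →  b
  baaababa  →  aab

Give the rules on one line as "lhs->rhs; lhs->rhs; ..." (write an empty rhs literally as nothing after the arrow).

  | abaabbaa => ababbaa => aabbaa => aabba => aabb
  | bbbb
  | abbb
  | baaabb => baabb => babb => abb

ba->b; bab->ab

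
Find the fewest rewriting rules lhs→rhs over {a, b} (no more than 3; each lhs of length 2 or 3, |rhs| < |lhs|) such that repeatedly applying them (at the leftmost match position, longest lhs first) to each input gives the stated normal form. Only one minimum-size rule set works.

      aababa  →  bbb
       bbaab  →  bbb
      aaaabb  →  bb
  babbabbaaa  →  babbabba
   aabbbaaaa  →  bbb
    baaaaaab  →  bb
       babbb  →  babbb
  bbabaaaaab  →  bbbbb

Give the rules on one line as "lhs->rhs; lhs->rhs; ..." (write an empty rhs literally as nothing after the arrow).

  | aababa => baba => bbb
  | bbaab => bbb
  | aaaabb => aabb => bb
  | babbabbaaa => babbabba

aa->; aba->bb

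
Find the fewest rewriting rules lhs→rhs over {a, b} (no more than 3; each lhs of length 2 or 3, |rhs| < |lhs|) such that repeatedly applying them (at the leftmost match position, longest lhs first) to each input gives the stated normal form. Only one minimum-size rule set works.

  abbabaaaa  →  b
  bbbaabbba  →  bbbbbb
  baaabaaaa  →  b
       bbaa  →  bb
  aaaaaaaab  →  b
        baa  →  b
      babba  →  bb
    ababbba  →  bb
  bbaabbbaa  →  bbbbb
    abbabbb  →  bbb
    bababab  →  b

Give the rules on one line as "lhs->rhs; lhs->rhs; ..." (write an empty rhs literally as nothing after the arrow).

  | abbabaaaa => babaaaa => baaaa => baa => b
  | bbbaabbba => bbbabbba => bbbbbba => bbbbbb
  | baaabaaaa => babaaaa => baaaa => baa => b
  | bbaa => bba => bb

aa->; ab->; bba->bb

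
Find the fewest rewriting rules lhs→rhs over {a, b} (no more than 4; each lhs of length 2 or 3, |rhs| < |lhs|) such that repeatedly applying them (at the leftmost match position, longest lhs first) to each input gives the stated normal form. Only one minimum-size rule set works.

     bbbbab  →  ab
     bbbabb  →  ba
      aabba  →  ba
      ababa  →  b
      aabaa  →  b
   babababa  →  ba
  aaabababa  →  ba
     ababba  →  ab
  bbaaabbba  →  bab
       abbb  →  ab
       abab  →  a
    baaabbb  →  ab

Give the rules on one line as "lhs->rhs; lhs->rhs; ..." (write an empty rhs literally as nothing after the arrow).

aa->b; aba->ab; bb->

  | bbbbab => bbab => ab
  | bbbabb => babb => ba
  | aabba => bbba => ba
  | ababa => abba => aa => b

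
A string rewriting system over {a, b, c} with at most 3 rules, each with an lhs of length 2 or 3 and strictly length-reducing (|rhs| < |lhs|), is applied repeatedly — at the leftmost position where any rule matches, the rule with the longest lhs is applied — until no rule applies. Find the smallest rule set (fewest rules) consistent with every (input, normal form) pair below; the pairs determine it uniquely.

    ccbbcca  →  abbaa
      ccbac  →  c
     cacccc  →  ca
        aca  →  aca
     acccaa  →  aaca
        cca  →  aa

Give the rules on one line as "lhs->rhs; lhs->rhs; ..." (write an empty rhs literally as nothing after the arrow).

  | ccbbcca => abbcca => abbaa
  | ccbac => abac => c
  | cacccc => caacc => cacc => caa => ca
  | aca

aba->; caa->ca; cc->a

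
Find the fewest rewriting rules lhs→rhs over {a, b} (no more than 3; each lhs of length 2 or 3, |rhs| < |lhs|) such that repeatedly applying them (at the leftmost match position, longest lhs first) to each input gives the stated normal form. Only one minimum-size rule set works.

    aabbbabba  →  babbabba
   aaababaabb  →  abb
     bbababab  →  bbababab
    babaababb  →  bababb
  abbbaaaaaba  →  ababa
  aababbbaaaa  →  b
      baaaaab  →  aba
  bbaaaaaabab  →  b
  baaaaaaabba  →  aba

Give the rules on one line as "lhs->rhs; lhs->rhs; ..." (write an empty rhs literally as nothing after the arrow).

  | aabbbabba => babbabba
  | aaababaabb => abaabaabb => abaabb => abb
  | bbababab
  | babaababb => bababb

aab->ba; baa->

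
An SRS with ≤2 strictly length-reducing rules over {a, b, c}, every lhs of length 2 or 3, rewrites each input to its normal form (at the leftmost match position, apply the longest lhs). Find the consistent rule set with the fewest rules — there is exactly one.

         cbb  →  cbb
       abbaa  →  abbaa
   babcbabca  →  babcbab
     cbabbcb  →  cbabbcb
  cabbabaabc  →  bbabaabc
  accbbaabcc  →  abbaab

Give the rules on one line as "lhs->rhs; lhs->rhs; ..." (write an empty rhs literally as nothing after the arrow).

  | cbb
  | abbaa
  | babcbabca => babcbab
  | cbabbcb

ca->; cc->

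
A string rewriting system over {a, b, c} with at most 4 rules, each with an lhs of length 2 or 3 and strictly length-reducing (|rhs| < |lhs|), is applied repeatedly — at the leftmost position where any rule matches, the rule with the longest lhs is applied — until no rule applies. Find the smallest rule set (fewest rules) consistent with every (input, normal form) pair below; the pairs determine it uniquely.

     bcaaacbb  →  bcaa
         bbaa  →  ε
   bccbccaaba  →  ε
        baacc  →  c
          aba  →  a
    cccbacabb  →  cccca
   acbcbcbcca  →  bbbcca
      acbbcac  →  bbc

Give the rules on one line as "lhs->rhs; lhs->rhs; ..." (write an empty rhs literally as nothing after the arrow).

  | bcaaacbb => bcaabb => bcaa
  | bbaa => ba => ε
  | bccbccaaba => bcbcaaba => bbaaba => baba => ba => ε
  | baacc => acc => c

abb->a; ac->; ba->; cbc->b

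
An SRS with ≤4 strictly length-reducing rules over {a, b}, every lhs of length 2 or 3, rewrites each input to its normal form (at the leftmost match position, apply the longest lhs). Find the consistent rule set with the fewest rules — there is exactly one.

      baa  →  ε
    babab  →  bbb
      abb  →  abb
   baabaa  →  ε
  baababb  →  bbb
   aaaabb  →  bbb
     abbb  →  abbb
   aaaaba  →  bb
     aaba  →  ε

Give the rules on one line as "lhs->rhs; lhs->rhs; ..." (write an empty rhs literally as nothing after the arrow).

  | baa => ε
  | babab => bbab => bbb
  | abb
  | baabaa => baa => ε

aaa->b; aab->ba; ba->b; baa->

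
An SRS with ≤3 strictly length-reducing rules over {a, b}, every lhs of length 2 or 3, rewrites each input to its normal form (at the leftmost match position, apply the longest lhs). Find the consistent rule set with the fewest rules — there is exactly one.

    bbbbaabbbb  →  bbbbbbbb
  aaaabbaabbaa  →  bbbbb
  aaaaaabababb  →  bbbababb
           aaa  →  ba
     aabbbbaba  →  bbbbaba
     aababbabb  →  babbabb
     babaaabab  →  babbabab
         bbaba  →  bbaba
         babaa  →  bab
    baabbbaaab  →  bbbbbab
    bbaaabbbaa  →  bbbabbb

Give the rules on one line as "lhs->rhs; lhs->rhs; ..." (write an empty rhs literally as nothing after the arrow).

aa->; aaa->ba

  | bbbbaabbbb => bbbbbbbb
  | aaaabbaabbaa => baabbaabbaa => bbbaabbaa => bbbbbaa => bbbbb
  | aaaaaabababb => baaaabababb => bbaabababb => bbbababb
  | aaa => ba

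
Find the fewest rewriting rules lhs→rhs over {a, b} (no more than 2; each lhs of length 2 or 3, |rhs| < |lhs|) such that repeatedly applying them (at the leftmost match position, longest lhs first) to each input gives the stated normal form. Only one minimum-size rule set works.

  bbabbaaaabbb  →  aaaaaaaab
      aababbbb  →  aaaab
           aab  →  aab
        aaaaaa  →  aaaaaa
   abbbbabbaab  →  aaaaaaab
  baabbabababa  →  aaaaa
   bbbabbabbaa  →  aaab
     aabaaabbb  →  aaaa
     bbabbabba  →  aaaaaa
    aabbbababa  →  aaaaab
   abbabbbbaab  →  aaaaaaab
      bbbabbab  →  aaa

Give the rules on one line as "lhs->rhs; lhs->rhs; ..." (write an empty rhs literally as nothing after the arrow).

  | bbabbaaaabbb => aabbaaaabbb => aaaaaaabbb => aaaaaaaab
  | aababbbb => aabbbbb => aaabbb => aaaab
  | aab
  | aaaaaa

ba->b; bb->a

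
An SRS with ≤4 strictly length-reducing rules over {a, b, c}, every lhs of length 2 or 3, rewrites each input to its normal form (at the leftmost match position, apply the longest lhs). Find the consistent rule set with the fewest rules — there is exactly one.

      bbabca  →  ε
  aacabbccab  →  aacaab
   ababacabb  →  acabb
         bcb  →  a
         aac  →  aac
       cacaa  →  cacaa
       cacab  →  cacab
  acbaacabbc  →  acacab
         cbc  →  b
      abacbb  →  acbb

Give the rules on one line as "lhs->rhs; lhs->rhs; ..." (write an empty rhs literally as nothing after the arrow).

  | bbabca => bbca => ba => ε
  | aacabbccab => aacabcab => aacaab
  | ababacabb => abacabb => acabb
  | bcb => a

ba->; bc->; bcb->a; cbc->b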